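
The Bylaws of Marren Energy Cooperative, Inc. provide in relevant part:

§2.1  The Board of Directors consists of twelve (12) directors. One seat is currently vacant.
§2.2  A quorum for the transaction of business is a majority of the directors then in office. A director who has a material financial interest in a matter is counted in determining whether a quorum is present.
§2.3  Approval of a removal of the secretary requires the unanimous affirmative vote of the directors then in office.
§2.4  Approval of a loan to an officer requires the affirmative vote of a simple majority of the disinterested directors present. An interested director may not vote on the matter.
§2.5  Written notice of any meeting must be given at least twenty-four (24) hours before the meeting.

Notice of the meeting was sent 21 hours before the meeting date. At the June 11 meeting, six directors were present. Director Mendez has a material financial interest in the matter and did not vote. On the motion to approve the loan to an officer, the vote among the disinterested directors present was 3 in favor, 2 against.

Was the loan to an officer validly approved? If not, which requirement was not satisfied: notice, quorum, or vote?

Invalid — notice requirement not satisfied.

Notice: 21 hours given; 24 required (21 < 24). Not satisfied.
Quorum: 6 present (interested directors count toward quorum); quorum is 6. Satisfied.
Vote: the loan to an officer requires a majority of the disinterested directors present (6 − 1 = 5). A majority of 5 is 3, so 3 affirmative votes are needed; 3 voted in favor. Satisfied.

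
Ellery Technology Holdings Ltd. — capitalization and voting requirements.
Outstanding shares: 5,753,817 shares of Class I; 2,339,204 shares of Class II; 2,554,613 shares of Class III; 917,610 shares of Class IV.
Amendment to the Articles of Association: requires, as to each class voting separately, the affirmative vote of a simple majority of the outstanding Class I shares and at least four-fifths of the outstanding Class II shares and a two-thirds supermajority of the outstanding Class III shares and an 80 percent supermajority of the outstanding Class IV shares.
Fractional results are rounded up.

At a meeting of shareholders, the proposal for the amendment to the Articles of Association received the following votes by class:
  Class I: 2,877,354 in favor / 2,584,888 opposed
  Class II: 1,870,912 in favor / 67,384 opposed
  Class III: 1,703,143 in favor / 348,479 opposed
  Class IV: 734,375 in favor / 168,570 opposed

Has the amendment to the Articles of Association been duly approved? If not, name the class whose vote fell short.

Class I: a majority of 5753817 is 2876909; 2,876,909 required, 2,877,354 in favor — approved.
Class II: 4/5 of 2339204 = 1871363.20, rounded up to 1871364; 1,871,364 required, 1,870,912 in favor — not approved.
Class III: 2/3 of 2554613 = 1703075.33, rounded up to 1703076; 1,703,076 required, 1,703,143 in favor — approved.
Class IV: 4/5 of 917610 = 734088; 734,088 required, 734,375 in favor — approved.

Not approved — the Class II shares did not give the required vote.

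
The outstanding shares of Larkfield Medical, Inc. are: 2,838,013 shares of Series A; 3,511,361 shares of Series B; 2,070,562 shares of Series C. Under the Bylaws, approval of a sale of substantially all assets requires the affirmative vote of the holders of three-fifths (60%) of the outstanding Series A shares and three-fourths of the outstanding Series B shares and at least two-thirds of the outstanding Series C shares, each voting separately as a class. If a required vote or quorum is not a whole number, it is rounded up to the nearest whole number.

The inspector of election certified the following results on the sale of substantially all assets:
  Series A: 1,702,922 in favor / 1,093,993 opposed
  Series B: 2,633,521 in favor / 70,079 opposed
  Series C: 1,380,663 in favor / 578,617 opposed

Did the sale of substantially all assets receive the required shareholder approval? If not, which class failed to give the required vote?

Series A: 3/5 of 2838013 = 1702807.80, rounded up to 1702808; 1,702,808 required, 1,702,922 in favor — approved.
Series B: 3/4 of 3511361 = 2633520.75, rounded up to 2633521; 2,633,521 required, 2,633,521 in favor — approved.
Series C: 2/3 of 2070562 = 1380374.67, rounded up to 1380375; 1,380,375 required, 1,380,663 in favor — approved.

Approved — every class gave the required vote.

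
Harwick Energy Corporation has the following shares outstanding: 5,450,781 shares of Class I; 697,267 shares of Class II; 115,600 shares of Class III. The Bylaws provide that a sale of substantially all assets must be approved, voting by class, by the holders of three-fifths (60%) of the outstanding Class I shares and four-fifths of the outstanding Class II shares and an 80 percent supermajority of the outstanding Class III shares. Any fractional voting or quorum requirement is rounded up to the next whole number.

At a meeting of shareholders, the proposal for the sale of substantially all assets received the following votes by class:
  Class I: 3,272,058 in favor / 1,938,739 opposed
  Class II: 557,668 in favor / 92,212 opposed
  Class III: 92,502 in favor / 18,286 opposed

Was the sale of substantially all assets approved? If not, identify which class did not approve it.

Not approved — the Class II shares did not give the required vote.

Class I: 3/5 of 5450781 = 3270468.60, rounded up to 3270469; 3,270,469 required, 3,272,058 in favor — approved.
Class II: 4/5 of 697267 = 557813.60, rounded up to 557814; 557,814 required, 557,668 in favor — not approved.
Class III: 4/5 of 115600 = 92480; 92,480 required, 92,502 in favor — approved.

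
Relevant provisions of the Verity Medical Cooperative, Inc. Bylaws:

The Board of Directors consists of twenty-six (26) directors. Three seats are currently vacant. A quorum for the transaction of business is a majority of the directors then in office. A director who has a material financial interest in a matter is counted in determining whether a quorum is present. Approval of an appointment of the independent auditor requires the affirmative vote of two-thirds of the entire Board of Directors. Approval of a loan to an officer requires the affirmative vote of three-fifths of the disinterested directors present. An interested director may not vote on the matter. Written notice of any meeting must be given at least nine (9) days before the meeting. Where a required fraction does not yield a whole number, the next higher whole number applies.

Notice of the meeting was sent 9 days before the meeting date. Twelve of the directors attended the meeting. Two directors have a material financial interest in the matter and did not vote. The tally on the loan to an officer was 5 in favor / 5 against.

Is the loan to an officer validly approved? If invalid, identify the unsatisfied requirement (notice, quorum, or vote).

Invalid — vote requirement not satisfied.

Notice: 9 days given; 9 required (9 ≥ 9). Satisfied.
Quorum: 12 present (interested directors count toward quorum); quorum is 12. Satisfied.
Vote: the loan to an officer requires three-fifths of the disinterested directors present (12 − 2 = 10). 3/5 of 10 = 6, so 6 affirmative votes are needed; 5 voted in favor. Not satisfied.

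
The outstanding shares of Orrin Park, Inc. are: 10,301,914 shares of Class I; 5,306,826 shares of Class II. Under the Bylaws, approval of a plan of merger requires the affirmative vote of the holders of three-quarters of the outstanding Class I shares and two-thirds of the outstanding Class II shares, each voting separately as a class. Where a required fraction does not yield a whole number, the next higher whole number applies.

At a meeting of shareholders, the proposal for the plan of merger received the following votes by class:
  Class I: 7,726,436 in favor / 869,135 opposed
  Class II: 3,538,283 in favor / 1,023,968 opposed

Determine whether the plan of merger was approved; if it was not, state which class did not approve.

Approved — every class gave the required vote.

Class I: 3/4 of 10301914 = 7726435.50, rounded up to 7726436; 7,726,436 required, 7,726,436 in favor — approved.
Class II: 2/3 of 5306826 = 3537884; 3,537,884 required, 3,538,283 in favor — approved.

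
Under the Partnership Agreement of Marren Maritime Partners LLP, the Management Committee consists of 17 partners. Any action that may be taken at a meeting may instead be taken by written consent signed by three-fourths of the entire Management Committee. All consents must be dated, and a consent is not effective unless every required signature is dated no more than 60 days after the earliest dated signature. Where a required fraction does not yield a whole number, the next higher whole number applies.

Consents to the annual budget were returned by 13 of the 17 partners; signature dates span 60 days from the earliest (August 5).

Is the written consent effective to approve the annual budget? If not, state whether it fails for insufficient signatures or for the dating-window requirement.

Signatures required: three-fourths of 17 — 3/4 of 17 = 12.75, rounded up to 13, so 13 needed; 13 signed. Sufficient.
Dating window: the latest signature is 60 days after the earliest; the limit is 60 days. Within the window.

Effective — both the signature and dating-window requirements are satisfied.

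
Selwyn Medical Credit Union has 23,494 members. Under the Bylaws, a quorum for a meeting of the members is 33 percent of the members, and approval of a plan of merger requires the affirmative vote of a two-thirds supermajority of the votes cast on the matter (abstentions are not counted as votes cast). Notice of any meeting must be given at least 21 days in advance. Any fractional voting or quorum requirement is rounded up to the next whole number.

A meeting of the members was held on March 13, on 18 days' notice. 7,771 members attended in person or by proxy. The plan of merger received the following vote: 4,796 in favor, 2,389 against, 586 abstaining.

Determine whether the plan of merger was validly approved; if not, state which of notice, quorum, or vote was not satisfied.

Invalid — notice requirement not satisfied.

Notice: 18 days given; 21 required. Not satisfied.
Quorum: 33% of 23,494 = 7,753.02, rounded up to 7,754; 7,771 present. Satisfied.
Vote: requires two-thirds of the votes cast (7,771 − 586 abstaining = 7,185); 2/3 of 7185 = 4790, so 4,790 needed; 4,796 in favor. Satisfied.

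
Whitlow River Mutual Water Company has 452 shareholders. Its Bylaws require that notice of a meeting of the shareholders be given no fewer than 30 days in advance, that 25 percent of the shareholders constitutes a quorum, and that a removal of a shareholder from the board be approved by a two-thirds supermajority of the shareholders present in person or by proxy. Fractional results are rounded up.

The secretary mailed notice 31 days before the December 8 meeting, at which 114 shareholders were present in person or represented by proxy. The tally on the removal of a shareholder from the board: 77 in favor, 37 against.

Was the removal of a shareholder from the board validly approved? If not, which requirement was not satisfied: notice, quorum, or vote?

Notice: 31 days given; 30 required. Satisfied.
Quorum: 25% of 452 = 113; 114 present. Satisfied.
Vote: requires two-thirds of those present (114); 2/3 of 114 = 76, so 76 needed; 77 in favor. Satisfied.

Valid — all requirements satisfied.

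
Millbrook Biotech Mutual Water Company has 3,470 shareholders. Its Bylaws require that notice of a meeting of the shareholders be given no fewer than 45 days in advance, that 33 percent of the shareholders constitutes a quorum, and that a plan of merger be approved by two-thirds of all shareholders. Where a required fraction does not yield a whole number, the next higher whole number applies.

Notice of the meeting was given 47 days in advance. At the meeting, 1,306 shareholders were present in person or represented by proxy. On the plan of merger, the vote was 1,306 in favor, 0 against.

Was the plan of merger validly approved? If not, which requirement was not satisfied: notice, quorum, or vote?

Notice: 47 days given; 45 required. Satisfied.
Quorum: 33% of 3,470 = 1,145.10, rounded up to 1,146; 1,306 present. Satisfied.
Vote: requires two-thirds of all shareholders (3,470); 2/3 of 3470 = 2313.33, rounded up to 2314, so 2,314 needed; 1,306 in favor. Not satisfied.

Invalid — vote requirement not satisfied.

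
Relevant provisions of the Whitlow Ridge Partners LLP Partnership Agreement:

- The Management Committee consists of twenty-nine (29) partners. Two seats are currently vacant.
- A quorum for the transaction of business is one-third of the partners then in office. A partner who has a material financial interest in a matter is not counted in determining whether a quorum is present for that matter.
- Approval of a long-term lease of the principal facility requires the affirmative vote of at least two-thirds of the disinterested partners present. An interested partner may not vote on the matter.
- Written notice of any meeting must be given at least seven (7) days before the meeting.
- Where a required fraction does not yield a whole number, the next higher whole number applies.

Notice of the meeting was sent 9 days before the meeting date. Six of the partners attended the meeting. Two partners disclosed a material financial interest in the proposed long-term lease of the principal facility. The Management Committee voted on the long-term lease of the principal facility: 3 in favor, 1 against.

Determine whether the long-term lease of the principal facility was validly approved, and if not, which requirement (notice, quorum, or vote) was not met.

Invalid — quorum requirement not satisfied.

Notice: 9 days given; 7 required (9 ≥ 7). Satisfied.
Quorum: 6 present, but the 2 interested partners do not count, leaving 4. Quorum is 9. Not satisfied.
Vote: the long-term lease of the principal facility requires two-thirds of the disinterested partners present (6 − 2 = 4). 2/3 of 4 = 2.67, rounded up to 3, so 3 affirmative votes are needed; 3 voted in favor. Satisfied. (Moot — without a quorum no business can be validly transacted.)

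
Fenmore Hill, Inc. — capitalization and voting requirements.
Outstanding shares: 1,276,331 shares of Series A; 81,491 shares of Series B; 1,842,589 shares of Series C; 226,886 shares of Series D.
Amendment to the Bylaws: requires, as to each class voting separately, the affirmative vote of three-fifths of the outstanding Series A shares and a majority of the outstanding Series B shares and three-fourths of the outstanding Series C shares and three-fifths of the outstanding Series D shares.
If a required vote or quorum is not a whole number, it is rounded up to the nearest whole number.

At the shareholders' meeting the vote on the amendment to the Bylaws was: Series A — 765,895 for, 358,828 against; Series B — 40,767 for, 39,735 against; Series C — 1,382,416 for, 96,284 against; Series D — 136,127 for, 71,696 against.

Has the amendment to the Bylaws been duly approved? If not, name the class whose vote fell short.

Series A: 3/5 of 1276331 = 765798.60, rounded up to 765799; 765,799 required, 765,895 in favor — approved.
Series B: a majority of 81491 is 40746; 40,746 required, 40,767 in favor — approved.
Series C: 3/4 of 1842589 = 1381941.75, rounded up to 1381942; 1,381,942 required, 1,382,416 in favor — approved.
Series D: 3/5 of 226886 = 136131.60, rounded up to 136132; 136,132 required, 136,127 in favor — not approved.

Not approved — the Series D shares did not give the required vote.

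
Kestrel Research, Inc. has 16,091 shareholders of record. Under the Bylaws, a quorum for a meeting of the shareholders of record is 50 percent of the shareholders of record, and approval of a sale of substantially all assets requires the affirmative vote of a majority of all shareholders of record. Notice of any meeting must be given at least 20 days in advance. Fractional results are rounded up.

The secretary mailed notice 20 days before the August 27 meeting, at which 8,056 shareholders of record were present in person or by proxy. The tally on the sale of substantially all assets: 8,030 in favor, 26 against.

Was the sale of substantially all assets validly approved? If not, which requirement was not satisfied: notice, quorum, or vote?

Invalid — vote requirement not satisfied.

Notice: 20 days given; 20 required. Satisfied.
Quorum: 50% of 16,091 = 8,045.50, rounded up to 8,046; 8,056 present. Satisfied.
Vote: requires a majority of all shareholders of record (16,091); a majority of 16091 is 8046, so 8,046 needed; 8,030 in favor. Not satisfied.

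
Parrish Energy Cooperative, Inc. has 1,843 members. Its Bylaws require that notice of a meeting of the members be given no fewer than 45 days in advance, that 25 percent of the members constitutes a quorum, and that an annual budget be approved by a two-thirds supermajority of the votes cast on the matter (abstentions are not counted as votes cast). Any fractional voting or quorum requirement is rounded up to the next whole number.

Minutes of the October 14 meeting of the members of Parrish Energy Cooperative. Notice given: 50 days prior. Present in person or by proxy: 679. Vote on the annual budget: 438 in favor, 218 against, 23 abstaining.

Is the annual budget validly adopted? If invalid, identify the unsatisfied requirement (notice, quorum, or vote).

Valid — all requirements satisfied.

Notice: 50 days given; 45 required. Satisfied.
Quorum: 25% of 1,843 = 460.75, rounded up to 461; 679 present. Satisfied.
Vote: requires two-thirds of the votes cast (679 − 23 abstaining = 656); 2/3 of 656 = 437.33, rounded up to 438, so 438 needed; 438 in favor. Satisfied.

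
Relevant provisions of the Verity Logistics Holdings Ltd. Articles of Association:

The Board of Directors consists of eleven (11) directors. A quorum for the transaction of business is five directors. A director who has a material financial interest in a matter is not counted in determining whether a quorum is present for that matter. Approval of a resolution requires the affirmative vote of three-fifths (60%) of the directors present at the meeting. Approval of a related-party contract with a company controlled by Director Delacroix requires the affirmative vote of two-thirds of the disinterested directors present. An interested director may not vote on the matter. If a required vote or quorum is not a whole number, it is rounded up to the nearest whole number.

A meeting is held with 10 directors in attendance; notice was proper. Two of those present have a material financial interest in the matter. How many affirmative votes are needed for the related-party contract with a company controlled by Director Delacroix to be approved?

The related-party contract with a company controlled by Director Delacroix requires two-thirds of the disinterested directors present (10 − 2 = 8).
2/3 of 8 = 5.33, rounded up to 6.

6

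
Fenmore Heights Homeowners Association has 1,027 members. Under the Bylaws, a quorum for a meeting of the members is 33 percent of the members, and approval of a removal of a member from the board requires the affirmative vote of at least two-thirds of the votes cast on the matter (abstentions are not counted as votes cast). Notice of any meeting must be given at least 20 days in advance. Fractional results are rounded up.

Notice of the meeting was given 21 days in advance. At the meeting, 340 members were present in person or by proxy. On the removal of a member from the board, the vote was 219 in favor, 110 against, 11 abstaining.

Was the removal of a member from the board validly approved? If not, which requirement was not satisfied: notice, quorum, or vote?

Invalid — vote requirement not satisfied.

Notice: 21 days given; 20 required. Satisfied.
Quorum: 33% of 1,027 = 338.91, rounded up to 339; 340 present. Satisfied.
Vote: requires two-thirds of the votes cast (340 − 11 abstaining = 329); 2/3 of 329 = 219.33, rounded up to 220, so 220 needed; 219 in favor. Not satisfied.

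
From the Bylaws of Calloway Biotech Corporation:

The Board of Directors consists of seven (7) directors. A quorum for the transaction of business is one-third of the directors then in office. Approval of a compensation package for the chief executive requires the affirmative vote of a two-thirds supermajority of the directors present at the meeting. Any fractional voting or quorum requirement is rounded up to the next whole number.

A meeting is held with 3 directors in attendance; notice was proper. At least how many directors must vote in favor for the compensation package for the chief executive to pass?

2

The compensation package for the chief executive requires two-thirds of the directors present (3).
2/3 of 3 = 2.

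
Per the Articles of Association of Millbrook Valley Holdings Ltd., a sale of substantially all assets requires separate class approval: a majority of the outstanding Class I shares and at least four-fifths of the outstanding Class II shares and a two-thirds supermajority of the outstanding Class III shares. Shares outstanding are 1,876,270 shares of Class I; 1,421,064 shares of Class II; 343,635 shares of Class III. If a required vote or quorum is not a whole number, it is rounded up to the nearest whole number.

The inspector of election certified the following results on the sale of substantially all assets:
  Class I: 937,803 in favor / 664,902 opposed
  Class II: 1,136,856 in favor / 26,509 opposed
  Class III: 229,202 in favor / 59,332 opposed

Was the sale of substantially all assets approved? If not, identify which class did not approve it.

Class I: a majority of 1876270 is 938136; 938,136 required, 937,803 in favor — not approved.
Class II: 4/5 of 1421064 = 1136851.20, rounded up to 1136852; 1,136,852 required, 1,136,856 in favor — approved.
Class III: 2/3 of 343635 = 229090; 229,090 required, 229,202 in favor — approved.

Not approved — the Class I shares did not give the required vote.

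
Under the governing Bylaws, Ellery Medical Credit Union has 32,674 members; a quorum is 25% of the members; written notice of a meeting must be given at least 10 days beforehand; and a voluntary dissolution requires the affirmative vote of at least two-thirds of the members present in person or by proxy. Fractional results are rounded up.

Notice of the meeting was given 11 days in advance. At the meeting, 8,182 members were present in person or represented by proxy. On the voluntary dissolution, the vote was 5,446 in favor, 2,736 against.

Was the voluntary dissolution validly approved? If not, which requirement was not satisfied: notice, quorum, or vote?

Notice: 11 days given; 10 required. Satisfied.
Quorum: 25% of 32,674 = 8,168.50, rounded up to 8,169; 8,182 present. Satisfied.
Vote: requires two-thirds of those present (8,182); 2/3 of 8182 = 5454.67, rounded up to 5455, so 5,455 needed; 5,446 in favor. Not satisfied.

Invalid — vote requirement not satisfied.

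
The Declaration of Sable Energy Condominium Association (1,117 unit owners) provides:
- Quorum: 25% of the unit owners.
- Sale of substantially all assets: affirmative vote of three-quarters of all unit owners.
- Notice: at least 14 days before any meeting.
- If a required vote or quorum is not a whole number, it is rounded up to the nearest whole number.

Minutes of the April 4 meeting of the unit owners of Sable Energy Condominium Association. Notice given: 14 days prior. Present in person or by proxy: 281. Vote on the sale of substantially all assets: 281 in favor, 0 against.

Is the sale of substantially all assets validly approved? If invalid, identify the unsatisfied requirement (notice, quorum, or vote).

Notice: 14 days given; 14 required. Satisfied.
Quorum: 25% of 1,117 = 279.25, rounded up to 280; 281 present. Satisfied.
Vote: requires three-fourths of all unit owners (1,117); 3/4 of 1117 = 837.75, rounded up to 838, so 838 needed; 281 in favor. Not satisfied.

Invalid — vote requirement not satisfied.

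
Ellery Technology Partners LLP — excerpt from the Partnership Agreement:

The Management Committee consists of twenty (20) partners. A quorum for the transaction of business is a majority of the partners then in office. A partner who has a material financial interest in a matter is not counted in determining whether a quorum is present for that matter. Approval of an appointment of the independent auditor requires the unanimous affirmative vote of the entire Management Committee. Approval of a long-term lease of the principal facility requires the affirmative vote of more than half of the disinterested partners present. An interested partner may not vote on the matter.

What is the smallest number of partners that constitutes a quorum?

A majority of 20 is 11.

11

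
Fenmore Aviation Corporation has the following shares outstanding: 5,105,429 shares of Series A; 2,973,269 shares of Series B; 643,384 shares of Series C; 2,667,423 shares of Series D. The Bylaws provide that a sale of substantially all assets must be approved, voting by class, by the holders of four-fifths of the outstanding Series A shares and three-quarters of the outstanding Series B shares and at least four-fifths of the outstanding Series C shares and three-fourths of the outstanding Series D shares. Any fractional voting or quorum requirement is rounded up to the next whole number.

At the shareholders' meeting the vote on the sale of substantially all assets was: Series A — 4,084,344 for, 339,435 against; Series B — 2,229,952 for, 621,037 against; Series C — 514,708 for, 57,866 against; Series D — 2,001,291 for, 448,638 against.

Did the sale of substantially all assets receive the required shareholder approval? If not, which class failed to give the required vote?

Series A: 4/5 of 5105429 = 4084343.20, rounded up to 4084344; 4,084,344 required, 4,084,344 in favor — approved.
Series B: 3/4 of 2973269 = 2229951.75, rounded up to 2229952; 2,229,952 required, 2,229,952 in favor — approved.
Series C: 4/5 of 643384 = 514707.20, rounded up to 514708; 514,708 required, 514,708 in favor — approved.
Series D: 3/4 of 2667423 = 2000567.25, rounded up to 2000568; 2,000,568 required, 2,001,291 in favor — approved.

Approved — every class gave the required vote.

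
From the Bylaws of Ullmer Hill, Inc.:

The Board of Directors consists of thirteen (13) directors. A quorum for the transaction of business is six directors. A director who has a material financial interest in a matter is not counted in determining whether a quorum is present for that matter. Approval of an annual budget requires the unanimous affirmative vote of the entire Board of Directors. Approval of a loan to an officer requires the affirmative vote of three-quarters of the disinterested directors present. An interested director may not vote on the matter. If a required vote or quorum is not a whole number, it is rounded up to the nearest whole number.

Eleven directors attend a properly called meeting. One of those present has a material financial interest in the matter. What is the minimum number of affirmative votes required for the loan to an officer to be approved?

8

The loan to an officer requires three-fourths of the disinterested directors present (11 − 1 = 10).
3/4 of 10 = 7.50, rounded up to 8.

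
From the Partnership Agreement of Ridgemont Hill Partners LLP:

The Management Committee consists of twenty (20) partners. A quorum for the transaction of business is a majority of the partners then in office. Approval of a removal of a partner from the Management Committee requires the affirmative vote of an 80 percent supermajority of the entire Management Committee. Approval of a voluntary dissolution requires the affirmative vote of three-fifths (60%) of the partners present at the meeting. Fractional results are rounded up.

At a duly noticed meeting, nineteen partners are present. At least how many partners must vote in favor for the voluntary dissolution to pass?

The voluntary dissolution requires three-fifths of the partners present (19).
3/5 of 19 = 11.40, rounded up to 12.

12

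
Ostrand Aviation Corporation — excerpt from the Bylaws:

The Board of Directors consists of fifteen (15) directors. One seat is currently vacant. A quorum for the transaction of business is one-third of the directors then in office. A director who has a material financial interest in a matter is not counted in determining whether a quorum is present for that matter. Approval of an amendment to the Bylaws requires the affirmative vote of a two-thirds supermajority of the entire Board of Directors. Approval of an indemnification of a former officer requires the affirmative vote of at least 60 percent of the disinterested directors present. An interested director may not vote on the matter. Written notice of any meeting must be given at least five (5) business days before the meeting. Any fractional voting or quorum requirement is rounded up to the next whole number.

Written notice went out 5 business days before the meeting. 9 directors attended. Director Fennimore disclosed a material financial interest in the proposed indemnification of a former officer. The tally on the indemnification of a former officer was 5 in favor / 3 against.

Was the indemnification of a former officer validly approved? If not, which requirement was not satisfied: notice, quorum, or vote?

Valid — all requirements satisfied.

Notice: 5 business days given; 5 required (5 ≥ 5). Satisfied.
Quorum: 9 present, but the 1 interested director does not count, leaving 8. Quorum is 5. Satisfied.
Vote: the indemnification of a former officer requires three-fifths of the disinterested directors present (9 − 1 = 8). 3/5 of 8 = 4.80, rounded up to 5, so 5 affirmative votes are needed; 5 voted in favor. Satisfied.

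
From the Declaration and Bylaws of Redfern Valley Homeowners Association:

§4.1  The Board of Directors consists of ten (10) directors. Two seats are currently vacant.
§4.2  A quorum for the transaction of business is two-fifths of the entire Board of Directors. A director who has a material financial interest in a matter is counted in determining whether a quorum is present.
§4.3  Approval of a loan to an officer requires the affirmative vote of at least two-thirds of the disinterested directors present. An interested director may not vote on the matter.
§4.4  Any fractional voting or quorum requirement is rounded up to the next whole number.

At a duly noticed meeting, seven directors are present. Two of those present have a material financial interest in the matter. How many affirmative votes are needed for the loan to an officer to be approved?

The loan to an officer requires two-thirds of the disinterested directors present (7 − 2 = 5).
2/3 of 5 = 3.33, rounded up to 4.

4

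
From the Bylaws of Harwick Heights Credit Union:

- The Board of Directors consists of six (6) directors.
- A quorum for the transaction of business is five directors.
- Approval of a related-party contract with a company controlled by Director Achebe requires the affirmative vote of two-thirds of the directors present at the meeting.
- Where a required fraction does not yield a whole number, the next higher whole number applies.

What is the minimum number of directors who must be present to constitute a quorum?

5

The quorum is fixed at 5.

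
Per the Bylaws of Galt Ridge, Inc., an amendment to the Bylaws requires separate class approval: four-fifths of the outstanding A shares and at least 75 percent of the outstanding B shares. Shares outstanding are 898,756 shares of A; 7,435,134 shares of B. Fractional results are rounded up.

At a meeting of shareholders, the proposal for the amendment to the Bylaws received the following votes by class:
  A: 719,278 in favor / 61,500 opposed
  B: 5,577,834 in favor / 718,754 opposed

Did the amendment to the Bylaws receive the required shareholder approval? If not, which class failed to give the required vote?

Approved — every class gave the required vote.

A: 4/5 of 898756 = 719004.80, rounded up to 719005; 719,005 required, 719,278 in favor — approved.
B: 3/4 of 7435134 = 5576350.50, rounded up to 5576351; 5,576,351 required, 5,577,834 in favor — approved.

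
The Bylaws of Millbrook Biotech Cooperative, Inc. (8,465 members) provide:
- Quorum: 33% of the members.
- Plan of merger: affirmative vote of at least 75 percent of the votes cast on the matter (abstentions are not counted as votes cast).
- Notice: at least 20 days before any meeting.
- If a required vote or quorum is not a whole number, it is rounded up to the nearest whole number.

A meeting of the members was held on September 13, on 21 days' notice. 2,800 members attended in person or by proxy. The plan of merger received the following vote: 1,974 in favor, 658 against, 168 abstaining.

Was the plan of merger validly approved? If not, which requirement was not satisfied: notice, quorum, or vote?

Valid — all requirements satisfied.

Notice: 21 days given; 20 required. Satisfied.
Quorum: 33% of 8,465 = 2,793.45, rounded up to 2,794; 2,800 present. Satisfied.
Vote: requires three-fourths of the votes cast (2,800 − 168 abstaining = 2,632); 3/4 of 2632 = 1974, so 1,974 needed; 1,974 in favor. Satisfied.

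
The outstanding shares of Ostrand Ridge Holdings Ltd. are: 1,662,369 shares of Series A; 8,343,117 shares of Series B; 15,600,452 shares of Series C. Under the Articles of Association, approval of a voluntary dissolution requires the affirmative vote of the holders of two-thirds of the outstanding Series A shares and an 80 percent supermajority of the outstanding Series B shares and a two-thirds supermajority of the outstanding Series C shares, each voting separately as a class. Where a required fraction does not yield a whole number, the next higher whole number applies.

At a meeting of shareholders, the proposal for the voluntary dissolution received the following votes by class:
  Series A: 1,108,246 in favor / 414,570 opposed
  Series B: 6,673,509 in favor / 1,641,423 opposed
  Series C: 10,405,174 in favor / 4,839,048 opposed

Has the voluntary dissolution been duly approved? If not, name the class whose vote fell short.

Series A: 2/3 of 1662369 = 1108246; 1,108,246 required, 1,108,246 in favor — approved.
Series B: 4/5 of 8343117 = 6674493.60, rounded up to 6674494; 6,674,494 required, 6,673,509 in favor — not approved.
Series C: 2/3 of 15600452 = 10400301.33, rounded up to 10400302; 10,400,302 required, 10,405,174 in favor — approved.

Not approved — the Series B shares did not give the required vote.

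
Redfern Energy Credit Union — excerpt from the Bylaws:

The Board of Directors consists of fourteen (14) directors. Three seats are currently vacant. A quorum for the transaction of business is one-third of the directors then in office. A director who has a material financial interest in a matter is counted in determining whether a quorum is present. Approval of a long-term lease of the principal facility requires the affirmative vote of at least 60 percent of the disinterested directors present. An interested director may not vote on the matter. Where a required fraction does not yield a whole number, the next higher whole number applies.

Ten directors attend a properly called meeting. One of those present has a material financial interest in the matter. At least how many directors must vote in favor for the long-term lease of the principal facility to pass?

The long-term lease of the principal facility requires three-fifths of the disinterested directors present (10 − 1 = 9).
3/5 of 9 = 5.40, rounded up to 6.

6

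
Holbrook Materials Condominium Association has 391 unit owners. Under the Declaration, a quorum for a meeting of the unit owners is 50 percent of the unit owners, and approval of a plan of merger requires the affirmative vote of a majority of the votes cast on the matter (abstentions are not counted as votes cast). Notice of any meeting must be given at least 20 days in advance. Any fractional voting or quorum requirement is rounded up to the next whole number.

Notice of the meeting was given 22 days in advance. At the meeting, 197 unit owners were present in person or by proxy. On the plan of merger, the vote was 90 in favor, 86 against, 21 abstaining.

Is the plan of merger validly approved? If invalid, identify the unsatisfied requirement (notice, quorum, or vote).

Valid — all requirements satisfied.

Notice: 22 days given; 20 required. Satisfied.
Quorum: 50% of 391 = 195.50, rounded up to 196; 197 present. Satisfied.
Vote: requires a majority of the votes cast (197 − 21 abstaining = 176); a majority of 176 is 89, so 89 needed; 90 in favor. Satisfied.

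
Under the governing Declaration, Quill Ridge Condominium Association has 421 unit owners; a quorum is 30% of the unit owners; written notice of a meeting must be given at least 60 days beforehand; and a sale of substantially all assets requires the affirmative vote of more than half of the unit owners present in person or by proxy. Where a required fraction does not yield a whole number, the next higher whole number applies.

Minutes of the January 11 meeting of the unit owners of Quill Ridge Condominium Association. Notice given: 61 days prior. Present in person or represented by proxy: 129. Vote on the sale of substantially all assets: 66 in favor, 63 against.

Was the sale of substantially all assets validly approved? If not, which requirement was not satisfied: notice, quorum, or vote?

Notice: 61 days given; 60 required. Satisfied.
Quorum: 30% of 421 = 126.30, rounded up to 127; 129 present. Satisfied.
Vote: requires a majority of those present (129); a majority of 129 is 65, so 65 needed; 66 in favor. Satisfied.

Valid — all requirements satisfied.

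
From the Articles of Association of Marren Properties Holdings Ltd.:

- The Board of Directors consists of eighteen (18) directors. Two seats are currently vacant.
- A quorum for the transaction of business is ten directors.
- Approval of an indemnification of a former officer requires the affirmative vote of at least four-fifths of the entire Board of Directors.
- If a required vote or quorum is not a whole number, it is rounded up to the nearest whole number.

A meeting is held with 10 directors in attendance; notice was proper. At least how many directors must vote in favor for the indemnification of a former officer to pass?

The indemnification of a former officer requires four-fifths of the entire Board of Directors (18).
4/5 of 18 = 14.40, rounded up to 15.
(Only 10 can vote, so the indemnification of a former officer cannot pass at this meeting, but the required vote is still 15.)

15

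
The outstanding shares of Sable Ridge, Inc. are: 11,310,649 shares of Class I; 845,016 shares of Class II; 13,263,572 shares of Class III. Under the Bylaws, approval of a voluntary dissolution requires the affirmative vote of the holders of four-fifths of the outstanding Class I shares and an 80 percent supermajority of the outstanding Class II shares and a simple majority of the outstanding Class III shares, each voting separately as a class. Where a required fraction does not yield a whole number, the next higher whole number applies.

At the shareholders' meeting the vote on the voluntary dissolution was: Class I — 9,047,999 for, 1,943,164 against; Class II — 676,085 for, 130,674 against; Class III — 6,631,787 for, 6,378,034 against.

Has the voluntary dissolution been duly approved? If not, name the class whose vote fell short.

Not approved — the Class I shares did not give the required vote.

Class I: 4/5 of 11310649 = 9048519.20, rounded up to 9048520; 9,048,520 required, 9,047,999 in favor — not approved.
Class II: 4/5 of 845016 = 676012.80, rounded up to 676013; 676,013 required, 676,085 in favor — approved.
Class III: a majority of 13263572 is 6631787; 6,631,787 required, 6,631,787 in favor — approved.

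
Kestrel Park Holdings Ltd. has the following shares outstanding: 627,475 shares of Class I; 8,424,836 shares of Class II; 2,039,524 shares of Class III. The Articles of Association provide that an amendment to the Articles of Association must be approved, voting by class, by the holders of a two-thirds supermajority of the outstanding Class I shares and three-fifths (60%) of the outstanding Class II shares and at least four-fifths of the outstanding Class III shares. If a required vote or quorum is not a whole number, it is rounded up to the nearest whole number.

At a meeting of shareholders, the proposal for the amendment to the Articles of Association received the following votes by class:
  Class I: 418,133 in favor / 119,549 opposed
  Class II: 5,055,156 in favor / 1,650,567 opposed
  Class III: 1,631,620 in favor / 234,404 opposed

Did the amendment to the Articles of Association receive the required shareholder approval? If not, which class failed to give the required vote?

Class I: 2/3 of 627475 = 418316.67, rounded up to 418317; 418,317 required, 418,133 in favor — not approved.
Class II: 3/5 of 8424836 = 5054901.60, rounded up to 5054902; 5,054,902 required, 5,055,156 in favor — approved.
Class III: 4/5 of 2039524 = 1631619.20, rounded up to 1631620; 1,631,620 required, 1,631,620 in favor — approved.

Not approved — the Class I shares did not give the required vote.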